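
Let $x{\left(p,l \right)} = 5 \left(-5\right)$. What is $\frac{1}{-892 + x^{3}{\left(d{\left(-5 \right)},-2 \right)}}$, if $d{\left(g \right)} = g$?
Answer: $- \frac{1}{16517} \approx -6.0544 \cdot 10^{-5}$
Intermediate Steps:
$x{\left(p,l \right)} = -25$
$\frac{1}{-892 + x^{3}{\left(d{\left(-5 \right)},-2 \right)}} = \frac{1}{-892 + \left(-25\right)^{3}} = \frac{1}{-892 - 15625} = \frac{1}{-16517} = - \frac{1}{16517}$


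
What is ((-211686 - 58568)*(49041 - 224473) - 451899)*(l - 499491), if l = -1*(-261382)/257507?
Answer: -6098073151169490488095/257507 ≈ -2.3681e+16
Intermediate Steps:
l = 261382/257507 (l = 261382*(1/257507) = 261382/257507 ≈ 1.0150)
((-211686 - 58568)*(49041 - 224473) - 451899)*(l - 499491) = ((-211686 - 58568)*(49041 - 224473) - 451899)*(261382/257507 - 499491) = (-270254*(-175432) - 451899)*(-128622167555/257507) = (47411199728 - 451899)*(-128622167555/257507) = 47410747829*(-128622167555/257507) = -6098073151169490488095/257507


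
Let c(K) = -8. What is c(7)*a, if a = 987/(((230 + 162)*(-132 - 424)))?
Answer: 141/3892 ≈ 0.036228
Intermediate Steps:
a = -141/31136 (a = 987/((392*(-556))) = 987/(-217952) = 987*(-1/217952) = -141/31136 ≈ -0.0045285)
c(7)*a = -8*(-141/31136) = 141/3892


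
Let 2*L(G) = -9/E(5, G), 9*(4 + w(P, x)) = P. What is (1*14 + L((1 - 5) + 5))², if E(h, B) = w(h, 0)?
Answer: 900601/3844 ≈ 234.29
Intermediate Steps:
w(P, x) = -4 + P/9
E(h, B) = -4 + h/9
L(G) = 81/62 (L(G) = (-9/(-4 + (⅑)*5))/2 = (-9/(-4 + 5/9))/2 = (-9/(-31/9))/2 = (-9*(-9/31))/2 = (½)*(81/31) = 81/62)
(1*14 + L((1 - 5) + 5))² = (1*14 + 81/62)² = (14 + 81/62)² = (949/62)² = 900601/3844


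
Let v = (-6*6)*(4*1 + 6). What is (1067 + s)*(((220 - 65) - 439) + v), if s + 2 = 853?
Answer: -1235192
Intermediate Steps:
s = 851 (s = -2 + 853 = 851)
v = -360 (v = -36*(4 + 6) = -36*10 = -360)
(1067 + s)*(((220 - 65) - 439) + v) = (1067 + 851)*(((220 - 65) - 439) - 360) = 1918*((155 - 439) - 360) = 1918*(-284 - 360) = 1918*(-644) = -1235192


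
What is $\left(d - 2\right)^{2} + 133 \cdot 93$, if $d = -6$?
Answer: $12433$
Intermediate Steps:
$\left(d - 2\right)^{2} + 133 \cdot 93 = \left(-6 - 2\right)^{2} + 133 \cdot 93 = \left(-8\right)^{2} + 12369 = 64 + 12369 = 12433$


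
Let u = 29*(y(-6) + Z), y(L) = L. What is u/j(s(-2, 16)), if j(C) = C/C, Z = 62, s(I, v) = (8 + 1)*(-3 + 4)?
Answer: 1624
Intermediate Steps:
s(I, v) = 9 (s(I, v) = 9*1 = 9)
j(C) = 1
u = 1624 (u = 29*(-6 + 62) = 29*56 = 1624)
u/j(s(-2, 16)) = 1624/1 = 1624*1 = 1624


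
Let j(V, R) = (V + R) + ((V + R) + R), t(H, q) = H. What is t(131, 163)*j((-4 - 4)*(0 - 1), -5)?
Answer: 131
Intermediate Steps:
j(V, R) = 2*V + 3*R (j(V, R) = (R + V) + ((R + V) + R) = (R + V) + (V + 2*R) = 2*V + 3*R)
t(131, 163)*j((-4 - 4)*(0 - 1), -5) = 131*(2*((-4 - 4)*(0 - 1)) + 3*(-5)) = 131*(2*(-8*(-1)) - 15) = 131*(2*8 - 15) = 131*(16 - 15) = 131*1 = 131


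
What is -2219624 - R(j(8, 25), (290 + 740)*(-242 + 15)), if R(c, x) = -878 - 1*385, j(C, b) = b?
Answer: -2218361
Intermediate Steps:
R(c, x) = -1263 (R(c, x) = -878 - 385 = -1263)
-2219624 - R(j(8, 25), (290 + 740)*(-242 + 15)) = -2219624 - 1*(-1263) = -2219624 + 1263 = -2218361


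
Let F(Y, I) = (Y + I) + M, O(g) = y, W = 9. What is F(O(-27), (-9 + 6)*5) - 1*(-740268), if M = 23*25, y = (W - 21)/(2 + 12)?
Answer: 5185790/7 ≈ 7.4083e+5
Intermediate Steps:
y = -6/7 (y = (9 - 21)/(2 + 12) = -12/14 = -12*1/14 = -6/7 ≈ -0.85714)
O(g) = -6/7
M = 575
F(Y, I) = 575 + I + Y (F(Y, I) = (Y + I) + 575 = (I + Y) + 575 = 575 + I + Y)
F(O(-27), (-9 + 6)*5) - 1*(-740268) = (575 + (-9 + 6)*5 - 6/7) - 1*(-740268) = (575 - 3*5 - 6/7) + 740268 = (575 - 15 - 6/7) + 740268 = 3914/7 + 740268 = 5185790/7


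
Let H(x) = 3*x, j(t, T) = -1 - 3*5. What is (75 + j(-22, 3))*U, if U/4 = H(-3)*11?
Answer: -23364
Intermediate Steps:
j(t, T) = -16 (j(t, T) = -1 - 15 = -16)
U = -396 (U = 4*((3*(-3))*11) = 4*(-9*11) = 4*(-99) = -396)
(75 + j(-22, 3))*U = (75 - 16)*(-396) = 59*(-396) = -23364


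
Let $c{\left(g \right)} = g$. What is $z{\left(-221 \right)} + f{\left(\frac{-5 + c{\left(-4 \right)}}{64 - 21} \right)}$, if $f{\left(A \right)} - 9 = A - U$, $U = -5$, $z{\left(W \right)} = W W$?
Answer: $\frac{2100756}{43} \approx 48855.0$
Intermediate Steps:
$z{\left(W \right)} = W^{2}$
$f{\left(A \right)} = 14 + A$ ($f{\left(A \right)} = 9 + \left(A - -5\right) = 9 + \left(A + 5\right) = 9 + \left(5 + A\right) = 14 + A$)
$z{\left(-221 \right)} + f{\left(\frac{-5 + c{\left(-4 \right)}}{64 - 21} \right)} = \left(-221\right)^{2} + \left(14 + \frac{-5 - 4}{64 - 21}\right) = 48841 + \left(14 - \frac{9}{43}\right) = 48841 + \frac{593}{43} = \frac{2100756}{43}$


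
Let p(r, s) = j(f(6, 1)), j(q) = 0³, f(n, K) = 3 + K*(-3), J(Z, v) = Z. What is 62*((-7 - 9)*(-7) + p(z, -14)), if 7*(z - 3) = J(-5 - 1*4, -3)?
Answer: 6944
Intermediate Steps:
f(n, K) = 3 - 3*K
z = 12/7 (z = 3 + (-5 - 1*4)/7 = 3 + (-5 - 4)/7 = 3 + (⅐)*(-9) = 3 - 9/7 = 12/7 ≈ 1.7143)
j(q) = 0
p(r, s) = 0
62*((-7 - 9)*(-7) + p(z, -14)) = 62*((-7 - 9)*(-7) + 0) = 62*(-16*(-7) + 0) = 62*(112 + 0) = 62*112 = 6944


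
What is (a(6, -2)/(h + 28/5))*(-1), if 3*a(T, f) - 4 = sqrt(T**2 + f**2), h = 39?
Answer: -20/669 - 10*sqrt(10)/669 ≈ -0.077164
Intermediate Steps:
a(T, f) = 4/3 + sqrt(T**2 + f**2)/3
(a(6, -2)/(h + 28/5))*(-1) = ((4/3 + sqrt(6**2 + (-2)**2)/3)/(39 + 28/5))*(-1) = ((4/3 + sqrt(36 + 4)/3)/(39 + 28*(1/5)))*(-1) = ((4/3 + sqrt(40)/3)/(39 + 28/5))*(-1) = ((4/3 + (2*sqrt(10))/3)/(223/5))*(-1) = ((4/3 + 2*sqrt(10)/3)*(5/223))*(-1) = (20/669 + 10*sqrt(10)/669)*(-1) = -20/669 - 10*sqrt(10)/669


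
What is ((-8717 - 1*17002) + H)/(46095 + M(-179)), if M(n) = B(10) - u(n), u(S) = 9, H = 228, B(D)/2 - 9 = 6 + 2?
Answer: -25491/46120 ≈ -0.55271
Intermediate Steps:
B(D) = 34 (B(D) = 18 + 2*(6 + 2) = 18 + 2*8 = 18 + 16 = 34)
M(n) = 25 (M(n) = 34 - 1*9 = 34 - 9 = 25)
((-8717 - 1*17002) + H)/(46095 + M(-179)) = ((-8717 - 1*17002) + 228)/(46095 + 25) = ((-8717 - 17002) + 228)/46120 = (-25719 + 228)*(1/46120) = -25491*1/46120 = -25491/46120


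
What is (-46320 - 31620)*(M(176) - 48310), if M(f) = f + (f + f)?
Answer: 3724129080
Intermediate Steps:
M(f) = 3*f (M(f) = f + 2*f = 3*f)
(-46320 - 31620)*(M(176) - 48310) = (-46320 - 31620)*(3*176 - 48310) = -77940*(528 - 48310) = -77940*(-47782) = 3724129080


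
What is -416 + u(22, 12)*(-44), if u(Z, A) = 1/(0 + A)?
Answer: -1259/3 ≈ -419.67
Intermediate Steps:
u(Z, A) = 1/A
-416 + u(22, 12)*(-44) = -416 - 44/12 = -416 + (1/12)*(-44) = -416 - 11/3 = -1259/3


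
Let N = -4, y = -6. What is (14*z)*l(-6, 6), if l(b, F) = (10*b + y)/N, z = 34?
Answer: 7854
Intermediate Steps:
l(b, F) = 3/2 - 5*b/2 (l(b, F) = (10*b - 6)/(-4) = (-6 + 10*b)*(-¼) = 3/2 - 5*b/2)
(14*z)*l(-6, 6) = (14*34)*(3/2 - 5/2*(-6)) = 476*(3/2 + 15) = 476*(33/2) = 7854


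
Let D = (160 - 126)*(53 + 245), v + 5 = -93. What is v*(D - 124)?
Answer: -980784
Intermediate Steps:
v = -98 (v = -5 - 93 = -98)
D = 10132 (D = 34*298 = 10132)
v*(D - 124) = -98*(10132 - 124) = -98*10008 = -980784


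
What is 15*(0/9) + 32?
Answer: 32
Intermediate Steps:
15*(0/9) + 32 = 15*(0*(1/9)) + 32 = 15*0 + 32 = 0 + 32 = 32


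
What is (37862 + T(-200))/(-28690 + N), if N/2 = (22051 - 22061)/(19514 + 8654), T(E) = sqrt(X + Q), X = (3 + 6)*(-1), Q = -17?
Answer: -266624204/202034985 - 7042*I*sqrt(26)/202034985 ≈ -1.3197 - 0.00017773*I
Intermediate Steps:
X = -9 (X = 9*(-1) = -9)
T(E) = I*sqrt(26) (T(E) = sqrt(-9 - 17) = sqrt(-26) = I*sqrt(26))
N = -5/7042 (N = 2*((22051 - 22061)/(19514 + 8654)) = 2*(-10/28168) = 2*(-10*1/28168) = 2*(-5/14084) = -5/7042 ≈ -0.00071003)
(37862 + T(-200))/(-28690 + N) = (37862 + I*sqrt(26))/(-28690 - 5/7042) = (37862 + I*sqrt(26))/(-202034985/7042) = (37862 + I*sqrt(26))*(-7042/202034985) = -266624204/202034985 - 7042*I*sqrt(26)/202034985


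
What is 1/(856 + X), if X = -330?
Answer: 1/526 ≈ 0.0019011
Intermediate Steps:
1/(856 + X) = 1/(856 - 330) = 1/526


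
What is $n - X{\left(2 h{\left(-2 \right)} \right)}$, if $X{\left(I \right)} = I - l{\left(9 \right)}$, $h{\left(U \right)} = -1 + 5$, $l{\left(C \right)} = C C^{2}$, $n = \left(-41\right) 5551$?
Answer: $-226870$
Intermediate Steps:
$n = -227591$
$l{\left(C \right)} = C^{3}$
$h{\left(U \right)} = 4$
$X{\left(I \right)} = -729 + I$ ($X{\left(I \right)} = I - 9^{3} = I - 729 = -729 + I$)
$n - X{\left(2 h{\left(-2 \right)} \right)} = -227591 - \left(-729 + 2 \cdot 4\right) = -227591 - \left(-729 + 8\right) = -227591 - -721 = -227591 + 721 = -226870$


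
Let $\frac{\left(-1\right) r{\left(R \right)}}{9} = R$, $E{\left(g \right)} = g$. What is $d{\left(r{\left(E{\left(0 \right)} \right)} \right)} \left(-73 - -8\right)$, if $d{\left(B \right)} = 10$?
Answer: $-650$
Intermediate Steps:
$r{\left(R \right)} = - 9 R$
$d{\left(r{\left(E{\left(0 \right)} \right)} \right)} \left(-73 - -8\right) = 10 \left(-73 - -8\right) = 10 \left(-73 + 8\right) = 10 \left(-65\right) = -650$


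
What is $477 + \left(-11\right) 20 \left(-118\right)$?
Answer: $26437$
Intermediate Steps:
$477 + \left(-11\right) 20 \left(-118\right) = 477 - -25960 = 477 + 25960 = 26437$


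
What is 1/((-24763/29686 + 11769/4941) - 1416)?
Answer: -48892842/69156590755 ≈ -0.00070699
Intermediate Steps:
1/((-24763/29686 + 11769/4941) - 1416) = 1/((-24763*1/29686 + 11769*(1/4941)) - 1416) = 1/((-24763/29686 + 3923/1647) - 1416) = 1/(75673517/48892842 - 1416) = 1/(-69156590755/48892842) = -48892842/69156590755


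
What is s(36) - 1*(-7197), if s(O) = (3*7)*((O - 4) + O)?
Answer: 8625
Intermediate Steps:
s(O) = -84 + 42*O (s(O) = 21*((-4 + O) + O) = 21*(-4 + 2*O) = -84 + 42*O)
s(36) - 1*(-7197) = (-84 + 42*36) - 1*(-7197) = (-84 + 1512) + 7197 = 1428 + 7197 = 8625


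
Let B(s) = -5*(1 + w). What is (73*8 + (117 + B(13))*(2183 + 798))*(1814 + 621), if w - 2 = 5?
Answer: 560344635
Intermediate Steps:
w = 7 (w = 2 + 5 = 7)
B(s) = -40 (B(s) = -5*(1 + 7) = -5*8 = -40)
(73*8 + (117 + B(13))*(2183 + 798))*(1814 + 621) = (73*8 + (117 - 40)*(2183 + 798))*(1814 + 621) = (584 + 77*2981)*2435 = (584 + 229537)*2435 = 230121*2435 = 560344635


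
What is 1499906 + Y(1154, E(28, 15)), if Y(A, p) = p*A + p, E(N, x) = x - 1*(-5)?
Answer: 1523006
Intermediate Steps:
E(N, x) = 5 + x (E(N, x) = x + 5 = 5 + x)
Y(A, p) = p + A*p (Y(A, p) = A*p + p = p + A*p)
1499906 + Y(1154, E(28, 15)) = 1499906 + (5 + 15)*(1 + 1154) = 1499906 + 20*1155 = 1499906 + 23100 = 1523006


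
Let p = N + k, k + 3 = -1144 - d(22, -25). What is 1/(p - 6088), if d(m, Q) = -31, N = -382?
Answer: -1/7586 ≈ -0.00013182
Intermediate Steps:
k = -1116 (k = -3 + (-1144 - 1*(-31)) = -3 + (-1144 + 31) = -3 - 1113 = -1116)
p = -1498 (p = -382 - 1116 = -1498)
1/(p - 6088) = 1/(-1498 - 6088) = 1/(-7586) = -1/7586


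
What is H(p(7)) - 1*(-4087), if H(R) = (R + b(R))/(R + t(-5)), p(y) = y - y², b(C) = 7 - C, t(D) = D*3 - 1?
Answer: 237039/58 ≈ 4086.9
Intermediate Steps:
t(D) = -1 + 3*D (t(D) = 3*D - 1 = -1 + 3*D)
H(R) = 7/(-16 + R) (H(R) = (R + (7 - R))/(R + (-1 + 3*(-5))) = 7/(R + (-1 - 15)) = 7/(R - 16) = 7/(-16 + R))
H(p(7)) - 1*(-4087) = 7/(-16 + 7*(1 - 1*7)) - 1*(-4087) = 7/(-16 + 7*(1 - 7)) + 4087 = 7/(-16 + 7*(-6)) + 4087 = 7/(-16 - 42) + 4087 = 7/(-58) + 4087 = 7*(-1/58) + 4087 = -7/58 + 4087 = 237039/58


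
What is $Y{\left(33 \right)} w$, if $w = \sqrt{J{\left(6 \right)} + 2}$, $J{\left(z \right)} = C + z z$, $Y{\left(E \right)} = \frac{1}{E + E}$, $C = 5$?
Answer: $\frac{\sqrt{43}}{66} \approx 0.099355$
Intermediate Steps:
$Y{\left(E \right)} = \frac{1}{2 E}$
$J{\left(z \right)} = 5 + z^{2}$ ($J{\left(z \right)} = 5 + z z = 5 + z^{2}$)
$w = \sqrt{43}$ ($w = \sqrt{\left(5 + 6^{2}\right) + 2} = \sqrt{\left(5 + 36\right) + 2} = \sqrt{41 + 2} = \sqrt{43} \approx 6.5574$)
$Y{\left(33 \right)} w = \frac{1}{2 \cdot 33} \sqrt{43} = \frac{1}{2} \cdot \frac{1}{33} \sqrt{43} = \frac{\sqrt{43}}{66}$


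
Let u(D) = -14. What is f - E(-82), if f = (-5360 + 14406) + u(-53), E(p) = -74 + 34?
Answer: 9072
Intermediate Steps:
E(p) = -40
f = 9032 (f = (-5360 + 14406) - 14 = 9046 - 14 = 9032)
f - E(-82) = 9032 - 1*(-40) = 9032 + 40 = 9072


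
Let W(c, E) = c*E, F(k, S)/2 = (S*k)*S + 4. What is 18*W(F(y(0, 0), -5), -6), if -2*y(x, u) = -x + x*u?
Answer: -864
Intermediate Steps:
y(x, u) = x/2 - u*x/2 (y(x, u) = -(-x + x*u)/2 = -(-x + u*x)/2 = x/2 - u*x/2)
F(k, S) = 8 + 2*k*S² (F(k, S) = 2*((S*k)*S + 4) = 2*(k*S² + 4) = 2*(4 + k*S²) = 8 + 2*k*S²)
W(c, E) = E*c
18*W(F(y(0, 0), -5), -6) = 18*(-6*(8 + 2*((½)*0*(1 - 1*0))*(-5)²)) = 18*(-6*(8 + 2*((½)*0*(1 + 0))*25)) = 18*(-6*(8 + 2*((½)*0*1)*25)) = 18*(-6*(8 + 2*0*25)) = 18*(-6*(8 + 0)) = 18*(-6*8) = 18*(-48) = -864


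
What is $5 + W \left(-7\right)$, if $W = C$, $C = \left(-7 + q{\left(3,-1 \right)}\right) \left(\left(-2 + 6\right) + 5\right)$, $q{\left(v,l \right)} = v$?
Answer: $257$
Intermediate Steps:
$C = -36$ ($C = \left(-7 + 3\right) \left(\left(-2 + 6\right) + 5\right) = - 4 \left(4 + 5\right) = \left(-4\right) 9 = -36$)
$W = -36$
$5 + W \left(-7\right) = 5 - -252 = 5 + 252 = 257$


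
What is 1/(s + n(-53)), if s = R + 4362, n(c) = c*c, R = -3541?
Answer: 1/3630 ≈ 0.00027548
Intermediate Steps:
n(c) = c**2
s = 821 (s = -3541 + 4362 = 821)
1/(s + n(-53)) = 1/(821 + (-53)**2) = 1/(821 + 2809) = 1/3630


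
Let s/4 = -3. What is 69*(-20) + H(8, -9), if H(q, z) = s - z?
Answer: -1383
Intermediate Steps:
s = -12 (s = 4*(-3) = -12)
H(q, z) = -12 - z
69*(-20) + H(8, -9) = 69*(-20) + (-12 - 1*(-9)) = -1380 + (-12 + 9) = -1380 - 3 = -1383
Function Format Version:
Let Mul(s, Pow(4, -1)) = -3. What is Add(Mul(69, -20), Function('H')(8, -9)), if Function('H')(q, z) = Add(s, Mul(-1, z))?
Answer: -1383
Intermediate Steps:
s = -12 (s = Mul(4, -3) = -12)
Function('H')(q, z) = Add(-12, Mul(-1, z))
Add(Mul(69, -20), Function('H')(8, -9)) = Add(Mul(69, -20), Add(-12, Mul(-1, -9))) = Add(-1380, Add(-12, 9)) = Add(-1380, -3) = -1383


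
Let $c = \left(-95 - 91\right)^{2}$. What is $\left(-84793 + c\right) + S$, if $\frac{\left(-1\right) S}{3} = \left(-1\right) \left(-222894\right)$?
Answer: $-718879$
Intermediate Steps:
$S = -668682$ ($S = - 3 \left(\left(-1\right) \left(-222894\right)\right) = \left(-3\right) 222894 = -668682$)
$c = 34596$ ($c = \left(-186\right)^{2} = 34596$)
$\left(-84793 + c\right) + S = \left(-84793 + 34596\right) - 668682 = -50197 - 668682 = -718879$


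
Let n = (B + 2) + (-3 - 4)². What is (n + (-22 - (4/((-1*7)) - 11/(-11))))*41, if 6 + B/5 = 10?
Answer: 13940/7 ≈ 1991.4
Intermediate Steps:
B = 20 (B = -30 + 5*10 = -30 + 50 = 20)
n = 71 (n = (20 + 2) + (-3 - 4)² = 22 + (-7)² = 22 + 49 = 71)
(n + (-22 - (4/((-1*7)) - 11/(-11))))*41 = (71 + (-22 - (4/((-1*7)) - 11/(-11))))*41 = (71 + (-22 - (4/(-7) - 11*(-1/11))))*41 = (71 + (-22 - (4*(-⅐) + 1)))*41 = (71 + (-22 - (-4/7 + 1)))*41 = (71 + (-22 - 1*3/7))*41 = (71 + (-22 - 3/7))*41 = (71 - 157/7)*41 = (340/7)*41 = 13940/7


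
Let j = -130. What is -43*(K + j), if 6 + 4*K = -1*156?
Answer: 14663/2 ≈ 7331.5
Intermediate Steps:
K = -81/2 (K = -3/2 + (-1*156)/4 = -3/2 + (1/4)*(-156) = -3/2 - 39 = -81/2 ≈ -40.500)
-43*(K + j) = -43*(-81/2 - 130) = -43*(-341/2) = 14663/2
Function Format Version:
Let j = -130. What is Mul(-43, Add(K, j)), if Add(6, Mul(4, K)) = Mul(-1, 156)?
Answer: Rational(14663, 2) ≈ 7331.5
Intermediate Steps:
K = Rational(-81, 2) (K = Add(Rational(-3, 2), Mul(Rational(1, 4), Mul(-1, 156))) = Add(Rational(-3, 2), Mul(Rational(1, 4), -156)) = Add(Rational(-3, 2), -39) = Rational(-81, 2) ≈ -40.500)
Mul(-43, Add(K, j)) = Mul(-43, Add(Rational(-81, 2), -130)) = Mul(-43, Rational(-341, 2)) = Rational(14663, 2)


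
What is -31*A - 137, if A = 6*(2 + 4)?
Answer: -1253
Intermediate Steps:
A = 36 (A = 6*6 = 36)
-31*A - 137 = -31*36 - 137 = -1116 - 137 = -1253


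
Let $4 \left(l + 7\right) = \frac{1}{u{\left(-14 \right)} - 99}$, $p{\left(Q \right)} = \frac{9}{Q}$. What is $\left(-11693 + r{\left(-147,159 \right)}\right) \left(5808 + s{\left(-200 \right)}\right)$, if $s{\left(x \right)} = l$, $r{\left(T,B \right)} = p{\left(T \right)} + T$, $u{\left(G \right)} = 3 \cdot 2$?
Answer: $- \frac{1251974929273}{18228} \approx -6.8684 \cdot 10^{7}$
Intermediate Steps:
$u{\left(G \right)} = 6$
$l = - \frac{2605}{372}$ ($l = -7 + \frac{1}{4 \left(6 - 99\right)} = -7 + \frac{1}{4 \left(-93\right)} = -7 + \frac{1}{4} \left(- \frac{1}{93}\right) = -7 - \frac{1}{372} = - \frac{2605}{372} \approx -7.0027$)
$r{\left(T,B \right)} = T + \frac{9}{T}$ ($r{\left(T,B \right)} = \frac{9}{T} + T = T + \frac{9}{T}$)
$s{\left(x \right)} = - \frac{2605}{372}$
$\left(-11693 + r{\left(-147,159 \right)}\right) \left(5808 + s{\left(-200 \right)}\right) = \left(-11693 - \left(147 - \frac{9}{-147}\right)\right) \left(5808 - \frac{2605}{372}\right) = \left(-11693 + \left(-147 + 9 \left(- \frac{1}{147}\right)\right)\right) \frac{2157971}{372} = \left(-11693 - \frac{7206}{49}\right) \frac{2157971}{372} = \left(- \frac{580163}{49}\right) \frac{2157971}{372} = - \frac{1251974929273}{18228}$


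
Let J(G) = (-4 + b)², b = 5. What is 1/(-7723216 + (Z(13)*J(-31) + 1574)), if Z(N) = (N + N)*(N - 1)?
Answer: -1/7721330 ≈ -1.2951e-7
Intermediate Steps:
Z(N) = 2*N*(-1 + N) (Z(N) = (2*N)*(-1 + N) = 2*N*(-1 + N))
J(G) = 1 (J(G) = (-4 + 5)² = 1² = 1)
1/(-7723216 + (Z(13)*J(-31) + 1574)) = 1/(-7723216 + ((2*13*(-1 + 13))*1 + 1574)) = 1/(-7723216 + ((2*13*12)*1 + 1574)) = 1/(-7723216 + (312*1 + 1574)) = 1/(-7723216 + (312 + 1574)) = 1/(-7723216 + 1886) = 1/(-7721330) = -1/7721330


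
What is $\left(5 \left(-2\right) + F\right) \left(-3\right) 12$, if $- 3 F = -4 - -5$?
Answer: $372$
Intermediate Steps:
$F = - \frac{1}{3}$ ($F = - \frac{-4 - -5}{3} = - \frac{-4 + 5}{3} = \left(- \frac{1}{3}\right) 1 = - \frac{1}{3} \approx -0.33333$)
$\left(5 \left(-2\right) + F\right) \left(-3\right) 12 = \left(5 \left(-2\right) - \frac{1}{3}\right) \left(-3\right) 12 = \left(-10 - \frac{1}{3}\right) \left(-3\right) 12 = \left(- \frac{31}{3}\right) \left(-3\right) 12 = 31 \cdot 12 = 372$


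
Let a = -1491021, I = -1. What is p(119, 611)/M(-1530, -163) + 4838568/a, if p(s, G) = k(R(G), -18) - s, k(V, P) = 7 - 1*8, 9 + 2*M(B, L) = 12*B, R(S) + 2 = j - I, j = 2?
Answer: -468369368/144913041 ≈ -3.2321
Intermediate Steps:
R(S) = 1 (R(S) = -2 + (2 - 1*(-1)) = -2 + (2 + 1) = -2 + 3 = 1)
M(B, L) = -9/2 + 6*B (M(B, L) = -9/2 + (12*B)/2 = -9/2 + 6*B)
k(V, P) = -1 (k(V, P) = 7 - 8 = -1)
p(s, G) = -1 - s
p(119, 611)/M(-1530, -163) + 4838568/a = (-1 - 1*119)/(-9/2 + 6*(-1530)) + 4838568/(-1491021) = (-1 - 119)/(-9/2 - 9180) + 4838568*(-1/1491021) = -120/(-18369/2) - 230408/71001 = -120*(-2/18369) - 230408/71001 = 80/6123 - 230408/71001 = -468369368/144913041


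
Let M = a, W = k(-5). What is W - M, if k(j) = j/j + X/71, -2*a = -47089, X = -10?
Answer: -3343197/142 ≈ -23544.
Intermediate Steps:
a = 47089/2 (a = -1/2*(-47089) = 47089/2 ≈ 23545.)
k(j) = 61/71 (k(j) = j/j - 10/71 = 1 - 10*1/71 = 1 - 10/71 = 61/71)
W = 61/71 ≈ 0.85915
M = 47089/2 ≈ 23545.
W - M = 61/71 - 1*47089/2 = 61/71 - 47089/2 = -3343197/142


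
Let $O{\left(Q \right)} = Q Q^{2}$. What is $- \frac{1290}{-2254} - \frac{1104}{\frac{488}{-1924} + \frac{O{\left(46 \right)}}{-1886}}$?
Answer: $\frac{1799766477}{82335239} \approx 21.859$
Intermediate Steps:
$O{\left(Q \right)} = Q^{3}$
$- \frac{1290}{-2254} - \frac{1104}{\frac{488}{-1924} + \frac{O{\left(46 \right)}}{-1886}} = - \frac{1290}{-2254} - \frac{1104}{\frac{488}{-1924} + \frac{46^{3}}{-1886}} = \left(-1290\right) \left(- \frac{1}{2254}\right) - \frac{1104}{488 \left(- \frac{1}{1924}\right) + 97336 \left(- \frac{1}{1886}\right)} = \frac{645}{1127} - \frac{1104}{- \frac{122}{481} - \frac{2116}{41}} = \frac{645}{1127} - \frac{1104}{- \frac{1022798}{19721}} = \frac{645}{1127} - - \frac{10885992}{511399} = \frac{645}{1127} + \frac{10885992}{511399} = \frac{1799766477}{82335239}$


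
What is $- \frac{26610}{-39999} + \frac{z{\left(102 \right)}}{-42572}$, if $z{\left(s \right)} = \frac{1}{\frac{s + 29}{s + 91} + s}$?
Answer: $\frac{7483166930611}{11248376436892} \approx 0.66527$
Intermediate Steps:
$z{\left(s \right)} = \frac{1}{s + \frac{29 + s}{91 + s}}$ ($z{\left(s \right)} = \frac{1}{\frac{29 + s}{91 + s} + s} = \frac{1}{s + \frac{29 + s}{91 + s}}$)
$- \frac{26610}{-39999} + \frac{z{\left(102 \right)}}{-42572} = - \frac{26610}{-39999} + \frac{\frac{1}{29 + 102^{2} + 92 \cdot 102} \left(91 + 102\right)}{-42572} = \left(-26610\right) \left(- \frac{1}{39999}\right) + \frac{1}{29 + 10404 + 9384} \cdot 193 \left(- \frac{1}{42572}\right) = \frac{8870}{13333} + \frac{1}{19817} \cdot 193 \left(- \frac{1}{42572}\right) = \frac{8870}{13333} + \frac{193}{19817} \left(- \frac{1}{42572}\right) = \frac{8870}{13333} - \frac{193}{843649324} = \frac{7483166930611}{11248376436892}$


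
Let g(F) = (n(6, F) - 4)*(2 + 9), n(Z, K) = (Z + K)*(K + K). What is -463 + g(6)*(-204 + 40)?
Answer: -253023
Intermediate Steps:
n(Z, K) = 2*K*(K + Z) (n(Z, K) = (K + Z)*(2*K) = 2*K*(K + Z))
g(F) = -44 + 22*F*(6 + F) (g(F) = (2*F*(F + 6) - 4)*(2 + 9) = (2*F*(6 + F) - 4)*11 = (-4 + 2*F*(6 + F))*11 = -44 + 22*F*(6 + F))
-463 + g(6)*(-204 + 40) = -463 + (-44 + 22*6*(6 + 6))*(-204 + 40) = -463 + (-44 + 22*6*12)*(-164) = -463 + (-44 + 1584)*(-164) = -463 + 1540*(-164) = -463 - 252560 = -253023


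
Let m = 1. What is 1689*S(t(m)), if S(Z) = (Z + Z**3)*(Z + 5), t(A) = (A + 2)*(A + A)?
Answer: 4124538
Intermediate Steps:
t(A) = 2*A*(2 + A) (t(A) = (2 + A)*(2*A) = 2*A*(2 + A))
S(Z) = (5 + Z)*(Z + Z**3) (S(Z) = (Z + Z**3)*(5 + Z) = (5 + Z)*(Z + Z**3))
1689*S(t(m)) = 1689*((2*1*(2 + 1))*(5 + 2*1*(2 + 1) + (2*1*(2 + 1))**3 + 5*(2*1*(2 + 1))**2)) = 1689*((2*1*3)*(5 + 2*1*3 + (2*1*3)**3 + 5*(2*1*3)**2)) = 1689*(6*(5 + 6 + 6**3 + 5*6**2)) = 1689*(6*(5 + 6 + 216 + 5*36)) = 1689*(6*(5 + 6 + 216 + 180)) = 1689*(6*407) = 1689*2442 = 4124538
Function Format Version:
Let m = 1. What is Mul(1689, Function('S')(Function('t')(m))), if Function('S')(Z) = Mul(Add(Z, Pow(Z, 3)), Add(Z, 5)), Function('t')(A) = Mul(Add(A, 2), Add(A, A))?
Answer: 4124538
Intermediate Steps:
Function('t')(A) = Mul(2, A, Add(2, A)) (Function('t')(A) = Mul(Add(2, A), Mul(2, A)) = Mul(2, A, Add(2, A)))
Function('S')(Z) = Mul(Add(5, Z), Add(Z, Pow(Z, 3))) (Function('S')(Z) = Mul(Add(Z, Pow(Z, 3)), Add(5, Z)) = Mul(Add(5, Z), Add(Z, Pow(Z, 3))))
Mul(1689, Function('S')(Function('t')(m))) = Mul(1689, Mul(Mul(2, 1, Add(2, 1)), Add(5, Mul(2, 1, Add(2, 1)), Pow(Mul(2, 1, Add(2, 1)), 3), Mul(5, Pow(Mul(2, 1, Add(2, 1)), 2))))) = Mul(1689, Mul(Mul(2, 1, 3), Add(5, Mul(2, 1, 3), Pow(Mul(2, 1, 3), 3), Mul(5, Pow(Mul(2, 1, 3), 2))))) = Mul(1689, Mul(6, Add(5, 6, Pow(6, 3), Mul(5, Pow(6, 2))))) = Mul(1689, Mul(6, Add(5, 6, 216, Mul(5, 36)))) = Mul(1689, Mul(6, Add(5, 6, 216, 180))) = Mul(1689, Mul(6, 407)) = Mul(1689, 2442) = 4124538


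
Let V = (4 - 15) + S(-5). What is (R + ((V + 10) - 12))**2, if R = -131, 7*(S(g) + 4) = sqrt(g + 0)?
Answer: (1036 - I*sqrt(5))**2/49 ≈ 21904.0 - 94.554*I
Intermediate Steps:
S(g) = -4 + sqrt(g)/7 (S(g) = -4 + sqrt(g + 0)/7 = -4 + sqrt(g)/7)
V = -15 + I*sqrt(5)/7 (V = (4 - 15) + (-4 + sqrt(-5)/7) = -11 + (-4 + (I*sqrt(5))/7) = -11 + (-4 + I*sqrt(5)/7) = -15 + I*sqrt(5)/7 ≈ -15.0 + 0.31944*I)
(R + ((V + 10) - 12))**2 = (-131 + (((-15 + I*sqrt(5)/7) + 10) - 12))**2 = (-131 + ((-5 + I*sqrt(5)/7) - 12))**2 = (-131 + (-17 + I*sqrt(5)/7))**2 = (-148 + I*sqrt(5)/7)**2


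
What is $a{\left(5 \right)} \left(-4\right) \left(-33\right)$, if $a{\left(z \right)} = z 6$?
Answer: $3960$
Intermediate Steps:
$a{\left(z \right)} = 6 z$
$a{\left(5 \right)} \left(-4\right) \left(-33\right) = 6 \cdot 5 \left(-4\right) \left(-33\right) = 30 \left(-4\right) \left(-33\right) = \left(-120\right) \left(-33\right) = 3960$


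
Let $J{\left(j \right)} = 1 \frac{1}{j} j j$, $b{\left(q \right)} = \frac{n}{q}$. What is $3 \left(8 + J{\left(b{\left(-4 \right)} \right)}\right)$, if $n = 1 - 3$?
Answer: $\frac{51}{2} \approx 25.5$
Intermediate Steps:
$n = -2$ ($n = 1 - 3 = -2$)
$b{\left(q \right)} = - \frac{2}{q}$
$J{\left(j \right)} = j$ ($J{\left(j \right)} = \frac{j}{j} j = 1 j = j$)
$3 \left(8 + J{\left(b{\left(-4 \right)} \right)}\right) = 3 \left(8 - \frac{2}{-4}\right) = 3 \left(8 - - \frac{1}{2}\right) = 3 \left(8 + \frac{1}{2}\right) = 3 \cdot \frac{17}{2} = \frac{51}{2}$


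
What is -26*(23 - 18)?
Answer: -130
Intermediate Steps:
-26*(23 - 18) = -26*5 = -130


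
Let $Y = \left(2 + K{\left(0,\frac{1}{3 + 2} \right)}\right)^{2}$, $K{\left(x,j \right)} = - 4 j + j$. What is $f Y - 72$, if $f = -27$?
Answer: $- \frac{3123}{25} \approx -124.92$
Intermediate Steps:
$K{\left(x,j \right)} = - 3 j$
$Y = \frac{49}{25}$ ($Y = \left(2 - \frac{3}{3 + 2}\right)^{2} = \left(2 - \frac{3}{5}\right)^{2} = \left(\frac{7}{5}\right)^{2} = \frac{49}{25} \approx 1.96$)
$f Y - 72 = \left(-27\right) \frac{49}{25} - 72 = - \frac{1323}{25} - 72 = - \frac{3123}{25}$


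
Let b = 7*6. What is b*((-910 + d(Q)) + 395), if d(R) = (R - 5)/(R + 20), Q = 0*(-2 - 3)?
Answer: -43281/2 ≈ -21641.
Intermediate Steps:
b = 42
Q = 0 (Q = 0*(-5) = 0)
d(R) = (-5 + R)/(20 + R)
b*((-910 + d(Q)) + 395) = 42*((-910 + (-5 + 0)/(20 + 0)) + 395) = 42*((-910 - 5/20) + 395) = 42*((-910 + (1/20)*(-5)) + 395) = 42*((-910 - ¼) + 395) = 42*(-3641/4 + 395) = 42*(-2061/4) = -43281/2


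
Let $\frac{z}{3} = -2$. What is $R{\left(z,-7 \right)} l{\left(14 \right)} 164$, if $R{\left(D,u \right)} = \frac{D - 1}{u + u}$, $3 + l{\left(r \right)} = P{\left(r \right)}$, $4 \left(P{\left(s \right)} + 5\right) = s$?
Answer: $-369$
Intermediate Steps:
$z = -6$ ($z = 3 \left(-2\right) = -6$)
$P{\left(s \right)} = -5 + \frac{s}{4}$
$l{\left(r \right)} = -8 + \frac{r}{4}$ ($l{\left(r \right)} = -3 + \left(-5 + \frac{r}{4}\right) = -8 + \frac{r}{4}$)
$R{\left(D,u \right)} = \frac{-1 + D}{2 u}$
$R{\left(z,-7 \right)} l{\left(14 \right)} 164 = \frac{-1 - 6}{2 \left(-7\right)} \left(-8 + \frac{1}{4} \cdot 14\right) 164 = \frac{1}{2} \left(- \frac{1}{7}\right) \left(-7\right) \left(-8 + \frac{7}{2}\right) 164 = \frac{1}{2} \left(- \frac{9}{2}\right) 164 = \left(- \frac{9}{4}\right) 164 = -369$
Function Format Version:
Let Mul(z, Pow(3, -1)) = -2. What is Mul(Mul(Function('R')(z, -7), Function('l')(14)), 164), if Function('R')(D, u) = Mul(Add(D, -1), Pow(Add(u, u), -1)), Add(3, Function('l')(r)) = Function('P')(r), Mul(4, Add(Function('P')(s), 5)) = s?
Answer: -369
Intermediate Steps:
z = -6 (z = Mul(3, -2) = -6)
Function('P')(s) = Add(-5, Mul(Rational(1, 4), s))
Function('l')(r) = Add(-8, Mul(Rational(1, 4), r)) (Function('l')(r) = Add(-3, Add(-5, Mul(Rational(1, 4), r))) = Add(-8, Mul(Rational(1, 4), r)))
Function('R')(D, u) = Mul(Rational(1, 2), Pow(u, -1), Add(-1, D)) (Function('R')(D, u) = Mul(Add(-1, D), Pow(Mul(2, u), -1)) = Mul(Add(-1, D), Mul(Rational(1, 2), Pow(u, -1))) = Mul(Rational(1, 2), Pow(u, -1), Add(-1, D)))
Mul(Mul(Function('R')(z, -7), Function('l')(14)), 164) = Mul(Mul(Mul(Rational(1, 2), Pow(-7, -1), Add(-1, -6)), Add(-8, Mul(Rational(1, 4), 14))), 164) = Mul(Mul(Mul(Rational(1, 2), Rational(-1, 7), -7), Add(-8, Rational(7, 2))), 164) = Mul(Mul(Rational(1, 2), Rational(-9, 2)), 164) = Mul(Rational(-9, 4), 164) = -369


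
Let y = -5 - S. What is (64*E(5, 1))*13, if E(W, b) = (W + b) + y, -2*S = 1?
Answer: 1248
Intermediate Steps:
S = -½ (S = -½*1 = -½ ≈ -0.50000)
y = -9/2 (y = -5 - 1*(-½) = -5 + ½ = -9/2 ≈ -4.5000)
E(W, b) = -9/2 + W + b (E(W, b) = (W + b) - 9/2 = -9/2 + W + b)
(64*E(5, 1))*13 = (64*(-9/2 + 5 + 1))*13 = (64*(3/2))*13 = 96*13 = 1248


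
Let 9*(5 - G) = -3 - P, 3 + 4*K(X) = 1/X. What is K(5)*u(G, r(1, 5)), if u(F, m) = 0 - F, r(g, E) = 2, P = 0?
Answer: 56/15 ≈ 3.7333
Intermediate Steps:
K(X) = -3/4 + 1/(4*X)
G = 16/3 (G = 5 - (-3 - 1*0)/9 = 5 - (-3 + 0)/9 = 5 - 1/9*(-3) = 5 + 1/3 = 16/3 ≈ 5.3333)
u(F, m) = -F
K(5)*u(G, r(1, 5)) = ((1/4)*(1 - 3*5)/5)*(-1*16/3) = ((1/4)*(1/5)*(1 - 15))*(-16/3) = ((1/4)*(1/5)*(-14))*(-16/3) = -7/10*(-16/3) = 56/15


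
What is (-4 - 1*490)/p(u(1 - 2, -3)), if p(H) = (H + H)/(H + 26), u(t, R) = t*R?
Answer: -7163/3 ≈ -2387.7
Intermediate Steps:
u(t, R) = R*t
p(H) = 2*H/(26 + H) (p(H) = (2*H)/(26 + H) = 2*H/(26 + H))
(-4 - 1*490)/p(u(1 - 2, -3)) = (-4 - 1*490)/((2*(-3*(1 - 2))/(26 - 3*(1 - 2)))) = (-4 - 490)/((2*(-3*(-1))/(26 - 3*(-1)))) = -494/(2*3/(26 + 3)) = -494/(2*3/29) = -494/(2*3*(1/29)) = -494/6/29 = -494*29/6 = -7163/3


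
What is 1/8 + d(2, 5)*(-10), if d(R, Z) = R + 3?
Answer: -399/8 ≈ -49.875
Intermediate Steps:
d(R, Z) = 3 + R
1/8 + d(2, 5)*(-10) = 1/8 + (3 + 2)*(-10) = ⅛ + 5*(-10) = ⅛ - 50 = -399/8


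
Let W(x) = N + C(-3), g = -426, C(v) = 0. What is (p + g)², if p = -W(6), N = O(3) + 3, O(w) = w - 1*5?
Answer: 182329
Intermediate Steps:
O(w) = -5 + w (O(w) = w - 5 = -5 + w)
N = 1 (N = (-5 + 3) + 3 = -2 + 3 = 1)
W(x) = 1 (W(x) = 1 + 0 = 1)
p = -1 (p = -1*1 = -1)
(p + g)² = (-1 - 426)² = (-427)² = 182329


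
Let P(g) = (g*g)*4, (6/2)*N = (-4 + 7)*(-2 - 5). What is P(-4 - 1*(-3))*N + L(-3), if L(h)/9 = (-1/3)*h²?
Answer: -55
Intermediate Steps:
N = -7 (N = ((-4 + 7)*(-2 - 5))/3 = (3*(-7))/3 = (⅓)*(-21) = -7)
P(g) = 4*g² (P(g) = g²*4 = 4*g²)
L(h) = -3*h² (L(h) = 9*((-1/3)*h²) = 9*((-1*⅓)*h²) = 9*(-h²/3) = -3*h²)
P(-4 - 1*(-3))*N + L(-3) = (4*(-4 - 1*(-3))²)*(-7) - 3*(-3)² = (4*(-4 + 3)²)*(-7) - 3*9 = (4*(-1)²)*(-7) - 27 = (4*1)*(-7) - 27 = 4*(-7) - 27 = -28 - 27 = -55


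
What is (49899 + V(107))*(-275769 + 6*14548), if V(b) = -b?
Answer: -9384845952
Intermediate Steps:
(49899 + V(107))*(-275769 + 6*14548) = (49899 - 1*107)*(-275769 + 6*14548) = (49899 - 107)*(-275769 + 87288) = 49792*(-188481) = -9384845952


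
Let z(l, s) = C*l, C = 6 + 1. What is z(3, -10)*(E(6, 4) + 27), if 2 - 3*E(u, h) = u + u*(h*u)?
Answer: -469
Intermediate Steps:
C = 7
z(l, s) = 7*l
E(u, h) = ⅔ - u/3 - h*u²/3 (E(u, h) = ⅔ - (u + u*(h*u))/3 = ⅔ - (u + h*u²)/3 = ⅔ + (-u/3 - h*u²/3) = ⅔ - u/3 - h*u²/3)
z(3, -10)*(E(6, 4) + 27) = (7*3)*((⅔ - ⅓*6 - ⅓*4*6²) + 27) = 21*((⅔ - 2 - ⅓*4*36) + 27) = 21*((⅔ - 2 - 48) + 27) = 21*(-148/3 + 27) = 21*(-67/3) = -469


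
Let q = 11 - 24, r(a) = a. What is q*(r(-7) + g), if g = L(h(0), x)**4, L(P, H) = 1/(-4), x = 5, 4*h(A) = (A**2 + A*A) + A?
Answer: 23283/256 ≈ 90.949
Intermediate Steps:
h(A) = A**2/2 + A/4 (h(A) = ((A**2 + A*A) + A)/4 = ((A**2 + A**2) + A)/4 = (2*A**2 + A)/4 = (A + 2*A**2)/4 = A**2/2 + A/4)
L(P, H) = -1/4
q = -13
g = 1/256 (g = (-1/4)**4 = 1/256 ≈ 0.0039063)
q*(r(-7) + g) = -13*(-7 + 1/256) = -13*(-1791/256) = 23283/256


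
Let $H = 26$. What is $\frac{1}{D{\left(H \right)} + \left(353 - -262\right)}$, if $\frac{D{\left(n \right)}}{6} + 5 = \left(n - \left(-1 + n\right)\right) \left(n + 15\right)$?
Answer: $\frac{1}{831} \approx 0.0012034$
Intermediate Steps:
$D{\left(n \right)} = 60 + 6 n$ ($D{\left(n \right)} = -30 + 6 \left(n - \left(-1 + n\right)\right) \left(n + 15\right) = -30 + 6 \cdot 1 \left(15 + n\right) = -30 + 6 \left(15 + n\right) = -30 + \left(90 + 6 n\right) = 60 + 6 n$)
$\frac{1}{D{\left(H \right)} + \left(353 - -262\right)} = \frac{1}{\left(60 + 6 \cdot 26\right) + \left(353 - -262\right)} = \frac{1}{\left(60 + 156\right) + \left(353 + 262\right)} = \frac{1}{216 + 615} = \frac{1}{831}$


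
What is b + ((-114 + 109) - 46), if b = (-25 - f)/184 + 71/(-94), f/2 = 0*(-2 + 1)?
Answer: -448755/8648 ≈ -51.891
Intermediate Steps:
f = 0 (f = 2*(0*(-2 + 1)) = 2*(0*(-1)) = 2*0 = 0)
b = -7707/8648 (b = (-25 - 1*0)/184 + 71/(-94) = (-25 + 0)*(1/184) + 71*(-1/94) = -25*1/184 - 71/94 = -25/184 - 71/94 = -7707/8648 ≈ -0.89119)
b + ((-114 + 109) - 46) = -7707/8648 + ((-114 + 109) - 46) = -7707/8648 + (-5 - 46) = -7707/8648 - 51 = -448755/8648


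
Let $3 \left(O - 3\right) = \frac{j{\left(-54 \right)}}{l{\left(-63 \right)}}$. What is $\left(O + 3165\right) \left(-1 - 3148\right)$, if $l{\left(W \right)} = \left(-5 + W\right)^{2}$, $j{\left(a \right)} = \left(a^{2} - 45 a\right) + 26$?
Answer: $- \frac{2035359299}{204} \approx -9.9772 \cdot 10^{6}$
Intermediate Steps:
$j{\left(a \right)} = 26 + a^{2} - 45 a$
$O = \frac{691}{204}$ ($O = 3 + \frac{\left(26 + \left(-54\right)^{2} - -2430\right) \frac{1}{\left(-5 - 63\right)^{2}}}{3} = 3 + \frac{\left(26 + 2916 + 2430\right) \frac{1}{\left(-68\right)^{2}}}{3} = 3 + \frac{5372 \cdot \frac{1}{4624}}{3} = 3 + \frac{1}{3} \cdot \frac{79}{68} = 3 + \frac{79}{204} = \frac{691}{204} \approx 3.3873$)
$\left(O + 3165\right) \left(-1 - 3148\right) = \left(\frac{691}{204} + 3165\right) \left(-1 - 3148\right) = \frac{646351}{204} \left(-3149\right) = - \frac{2035359299}{204}$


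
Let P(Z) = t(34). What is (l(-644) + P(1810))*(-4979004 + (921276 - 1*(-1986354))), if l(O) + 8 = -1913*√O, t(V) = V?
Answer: -53855724 + 7925076924*I*√161 ≈ -5.3856e+7 + 1.0056e+11*I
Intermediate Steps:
P(Z) = 34
l(O) = -8 - 1913*√O
(l(-644) + P(1810))*(-4979004 + (921276 - 1*(-1986354))) = ((-8 - 3826*I*√161) + 34)*(-4979004 + (921276 - 1*(-1986354))) = ((-8 - 3826*I*√161) + 34)*(-4979004 + (921276 + 1986354)) = ((-8 - 3826*I*√161) + 34)*(-4979004 + 2907630) = (26 - 3826*I*√161)*(-2071374) = -53855724 + 7925076924*I*√161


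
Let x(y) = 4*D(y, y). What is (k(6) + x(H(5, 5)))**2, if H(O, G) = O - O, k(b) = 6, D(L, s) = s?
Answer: 36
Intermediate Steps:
H(O, G) = 0
x(y) = 4*y
(k(6) + x(H(5, 5)))**2 = (6 + 4*0)**2 = (6 + 0)**2 = 6**2 = 36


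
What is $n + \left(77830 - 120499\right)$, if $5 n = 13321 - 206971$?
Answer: $-81399$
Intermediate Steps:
$n = -38730$ ($n = \frac{13321 - 206971}{5} = \frac{1}{5} \left(-193650\right) = -38730$)
$n + \left(77830 - 120499\right) = -38730 + \left(77830 - 120499\right) = -38730 - 42669 = -81399$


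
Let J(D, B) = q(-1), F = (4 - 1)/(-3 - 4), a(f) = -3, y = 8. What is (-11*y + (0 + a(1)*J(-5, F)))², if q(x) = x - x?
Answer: 7744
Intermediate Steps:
q(x) = 0
F = -3/7 (F = 3/(-7) = 3*(-⅐) = -3/7 ≈ -0.42857)
J(D, B) = 0
(-11*y + (0 + a(1)*J(-5, F)))² = (-11*8 + (0 - 3*0))² = (-88 + (0 + 0))² = (-88 + 0)² = (-88)² = 7744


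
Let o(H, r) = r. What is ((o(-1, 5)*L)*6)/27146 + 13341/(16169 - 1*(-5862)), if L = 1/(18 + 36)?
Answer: 3259503229/5382481734 ≈ 0.60558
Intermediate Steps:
L = 1/54 ≈ 0.018519
((o(-1, 5)*L)*6)/27146 + 13341/(16169 - 1*(-5862)) = ((5*(1/54))*6)/27146 + 13341/(16169 - 1*(-5862)) = ((5/54)*6)*(1/27146) + 13341/(16169 + 5862) = (5/9)*(1/27146) + 13341/22031 = 5/244314 + 13341*(1/22031) = 5/244314 + 13341/22031 = 3259503229/5382481734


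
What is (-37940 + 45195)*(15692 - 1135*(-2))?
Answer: 130314310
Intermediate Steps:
(-37940 + 45195)*(15692 - 1135*(-2)) = 7255*(15692 + 2270) = 7255*17962 = 130314310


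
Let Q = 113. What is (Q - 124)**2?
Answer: 121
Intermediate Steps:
(Q - 124)**2 = (113 - 124)**2 = (-11)**2 = 121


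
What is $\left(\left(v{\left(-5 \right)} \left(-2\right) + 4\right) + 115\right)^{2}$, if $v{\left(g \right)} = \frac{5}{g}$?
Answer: $14641$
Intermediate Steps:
$\left(\left(v{\left(-5 \right)} \left(-2\right) + 4\right) + 115\right)^{2} = \left(\left(\frac{5}{-5} \left(-2\right) + 4\right) + 115\right)^{2} = \left(\left(5 \left(- \frac{1}{5}\right) \left(-2\right) + 4\right) + 115\right)^{2} = \left(\left(\left(-1\right) \left(-2\right) + 4\right) + 115\right)^{2} = \left(\left(2 + 4\right) + 115\right)^{2} = \left(6 + 115\right)^{2} = 121^{2} = 14641$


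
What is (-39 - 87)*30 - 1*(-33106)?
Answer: 29326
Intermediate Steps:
(-39 - 87)*30 - 1*(-33106) = -126*30 + 33106 = -3780 + 33106 = 29326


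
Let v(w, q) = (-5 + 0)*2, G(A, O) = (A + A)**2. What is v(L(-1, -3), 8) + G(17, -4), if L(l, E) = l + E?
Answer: 1146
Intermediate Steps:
G(A, O) = 4*A**2 (G(A, O) = (2*A)**2 = 4*A**2)
L(l, E) = E + l
v(w, q) = -10 (v(w, q) = -5*2 = -10)
v(L(-1, -3), 8) + G(17, -4) = -10 + 4*17**2 = -10 + 4*289 = -10 + 1156 = 1146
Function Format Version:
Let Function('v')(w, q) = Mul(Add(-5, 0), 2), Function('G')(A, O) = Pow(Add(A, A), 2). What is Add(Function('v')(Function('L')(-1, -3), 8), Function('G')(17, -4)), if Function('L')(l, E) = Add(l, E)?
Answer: 1146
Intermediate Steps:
Function('G')(A, O) = Mul(4, Pow(A, 2)) (Function('G')(A, O) = Pow(Mul(2, A), 2) = Mul(4, Pow(A, 2)))
Function('L')(l, E) = Add(E, l)
Function('v')(w, q) = -10 (Function('v')(w, q) = Mul(-5, 2) = -10)
Add(Function('v')(Function('L')(-1, -3), 8), Function('G')(17, -4)) = Add(-10, Mul(4, Pow(17, 2))) = Add(-10, Mul(4, 289)) = Add(-10, 1156) = 1146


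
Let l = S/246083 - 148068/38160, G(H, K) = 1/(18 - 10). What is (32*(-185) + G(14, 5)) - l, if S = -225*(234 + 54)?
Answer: -3086213216447/521695960 ≈ -5915.7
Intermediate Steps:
S = -64800 (S = -225*288 = -64800)
G(H, K) = 1/8
l = -1080827379/260847980 (l = -64800/246083 - 148068/38160 = -64800*1/246083 - 148068*1/38160 = -64800/246083 - 4113/1060 = -1080827379/260847980 ≈ -4.1435)
(32*(-185) + G(14, 5)) - l = (32*(-185) + 1/8) - 1*(-1080827379/260847980) = (-5920 + 1/8) + 1080827379/260847980 = -47359/8 + 1080827379/260847980 = -3086213216447/521695960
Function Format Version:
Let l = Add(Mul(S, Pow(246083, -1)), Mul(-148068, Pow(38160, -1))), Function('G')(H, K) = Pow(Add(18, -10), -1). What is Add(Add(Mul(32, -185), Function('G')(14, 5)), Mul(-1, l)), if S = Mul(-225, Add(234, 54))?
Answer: Rational(-3086213216447, 521695960) ≈ -5915.7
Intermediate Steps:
S = -64800 (S = Mul(-225, 288) = -64800)
Function('G')(H, K) = Rational(1, 8) (Function('G')(H, K) = Pow(8, -1) = Rational(1, 8))
l = Rational(-1080827379, 260847980) (l = Add(Mul(-64800, Pow(246083, -1)), Mul(-148068, Pow(38160, -1))) = Add(Mul(-64800, Rational(1, 246083)), Mul(-148068, Rational(1, 38160))) = Add(Rational(-64800, 246083), Rational(-4113, 1060)) = Rational(-1080827379, 260847980) ≈ -4.1435)
Add(Add(Mul(32, -185), Function('G')(14, 5)), Mul(-1, l)) = Add(Add(Mul(32, -185), Rational(1, 8)), Mul(-1, Rational(-1080827379, 260847980))) = Add(Add(-5920, Rational(1, 8)), Rational(1080827379, 260847980)) = Add(Rational(-47359, 8), Rational(1080827379, 260847980)) = Rational(-3086213216447, 521695960)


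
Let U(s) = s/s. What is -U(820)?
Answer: -1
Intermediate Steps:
U(s) = 1
-U(820) = -1*1 = -1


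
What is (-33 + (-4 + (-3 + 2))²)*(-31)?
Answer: 248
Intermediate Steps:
(-33 + (-4 + (-3 + 2))²)*(-31) = (-33 + (-4 - 1)²)*(-31) = (-33 + (-5)²)*(-31) = (-33 + 25)*(-31) = -8*(-31) = 248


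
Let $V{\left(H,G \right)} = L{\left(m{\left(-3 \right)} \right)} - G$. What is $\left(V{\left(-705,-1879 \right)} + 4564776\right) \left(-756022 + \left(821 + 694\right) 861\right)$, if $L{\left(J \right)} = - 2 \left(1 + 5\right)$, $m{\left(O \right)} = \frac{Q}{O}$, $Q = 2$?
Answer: $2504315054699$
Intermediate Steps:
$m{\left(O \right)} = \frac{2}{O}$
$L{\left(J \right)} = -12$ ($L{\left(J \right)} = \left(-2\right) 6 = -12$)
$V{\left(H,G \right)} = -12 - G$
$\left(V{\left(-705,-1879 \right)} + 4564776\right) \left(-756022 + \left(821 + 694\right) 861\right) = \left(\left(-12 - -1879\right) + 4564776\right) \left(-756022 + \left(821 + 694\right) 861\right) = \left(\left(-12 + 1879\right) + 4564776\right) \left(-756022 + 1515 \cdot 861\right) = \left(1867 + 4564776\right) \left(-756022 + 1304415\right) = 4566643 \cdot 548393 = 2504315054699$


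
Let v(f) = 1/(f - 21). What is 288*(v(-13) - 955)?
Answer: -4675824/17 ≈ -2.7505e+5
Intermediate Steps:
v(f) = 1/(-21 + f)
288*(v(-13) - 955) = 288*(1/(-21 - 13) - 955) = 288*(1/(-34) - 955) = 288*(-1/34 - 955) = 288*(-32471/34) = -4675824/17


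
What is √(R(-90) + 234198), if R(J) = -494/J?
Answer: √52695785/15 ≈ 483.95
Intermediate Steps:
√(R(-90) + 234198) = √(-494/(-90) + 234198) = √(-494*(-1/90) + 234198) = √(247/45 + 234198) = √(10539157/45) = √52695785/15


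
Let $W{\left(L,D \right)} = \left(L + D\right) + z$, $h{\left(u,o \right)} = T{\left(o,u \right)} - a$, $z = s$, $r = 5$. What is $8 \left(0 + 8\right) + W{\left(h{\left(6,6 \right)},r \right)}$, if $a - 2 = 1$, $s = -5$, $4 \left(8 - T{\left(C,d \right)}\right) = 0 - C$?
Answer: $\frac{141}{2} \approx 70.5$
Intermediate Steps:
$T{\left(C,d \right)} = 8 + \frac{C}{4}$ ($T{\left(C,d \right)} = 8 - \frac{0 - C}{4} = 8 - \frac{\left(-1\right) C}{4} = 8 + \frac{C}{4}$)
$z = -5$
$a = 3$ ($a = 2 + 1 = 3$)
$h{\left(u,o \right)} = 5 + \frac{o}{4}$ ($h{\left(u,o \right)} = \left(8 + \frac{o}{4}\right) - 3 = 5 + \frac{o}{4}$)
$W{\left(L,D \right)} = -5 + D + L$ ($W{\left(L,D \right)} = \left(L + D\right) - 5 = \left(D + L\right) - 5 = -5 + D + L$)
$8 \left(0 + 8\right) + W{\left(h{\left(6,6 \right)},r \right)} = 8 \left(0 + 8\right) + \left(-5 + 5 + \left(5 + \frac{1}{4} \cdot 6\right)\right) = 8 \cdot 8 + \left(-5 + 5 + \left(5 + \frac{3}{2}\right)\right) = 64 + \left(-5 + 5 + \frac{13}{2}\right) = 64 + \frac{13}{2} = \frac{141}{2}$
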